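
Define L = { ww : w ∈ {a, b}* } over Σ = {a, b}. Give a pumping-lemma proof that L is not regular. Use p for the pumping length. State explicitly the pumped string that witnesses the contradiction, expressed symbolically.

a^{p+k} b^p a^p b^p

Assume L is regular. Let p be the pumping length given by the pumping lemma.
Take w = a^p b^p a^p b^p = uu where u = a^pb^p; then w ∈ L and |w| = 4p ≥ p.
By the pumping lemma, w = xyz with |xy| ≤ p and |y| ≥ 1.
Since the first p symbols of w are all a's and |xy| ≤ p, y lies entirely in the leading a-block: y = a^k for some k with 1 ≤ k ≤ p.
Pump with i = 2: xy^2z = a^{p+k} b^p a^p b^p, of length 4p+k. Suppose this equals vv. The string starts with a and ends with b, so v does too; thus the boundary between the two copies of v is a b→a transition. There is exactly one such transition, at position 2p+k, so |v| = 2p+k and |vv| = 4p+2k ≠ 4p+k since k ≥ 1. So xy^2z ∉ L.
This is a contradiction; hence L is not regular.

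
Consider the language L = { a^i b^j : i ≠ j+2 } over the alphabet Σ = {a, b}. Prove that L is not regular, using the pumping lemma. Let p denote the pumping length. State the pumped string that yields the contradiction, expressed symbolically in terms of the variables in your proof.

Toward a contradiction, assume L is regular with pumping length p.
Choose w = a^p b^{p+p!-2}. Since p ≠ (p+p!-2)+2 = p+p!, w ∈ L; and |w| ≥ p.
By the pumping lemma, w = xyz with |xy| ≤ p and |y| > 0.
Because |xy| ≤ p and w begins with p copies of a, we have y = a^k with 1 ≤ k ≤ p.
Since 1 ≤ k ≤ p, k divides p!; set t = 1 + p!/k. Then xy^t z has p + (p!/k)·k = p + p! copies of a. Now the a-count is p+p! and (b-count)+2 = (p+p!-2)+2 = p+p!, so i ≠ j+2 fails. So xy^t z = a^{p+p!} b^{p+p!-2} ∉ L.
Contradiction. Therefore L is not regular.

a^{p+p!} b^{p+p!-2}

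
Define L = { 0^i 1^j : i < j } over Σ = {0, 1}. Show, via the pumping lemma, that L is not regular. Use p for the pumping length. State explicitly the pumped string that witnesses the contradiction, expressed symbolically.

Toward a contradiction, assume L is regular with pumping length p.
Choose w = 0^p 1^{p+1} ∈ L, with |w| = 2p+1 ≥ p.
The pumping lemma gives a decomposition w = xyz where |xy| ≤ p and |y| ≥ 1.
The first p characters of w are 0's, so xy (and hence y) consists only of 0's. Write y = 0^k, 1 ≤ k ≤ p.
Consider xy^2z = 0^{p+k} 1^{p+1}. Since k ≥ 1, the 0-count p+k is at least p+1, so i < j fails; thus xy^2z ∉ L.
This contradicts the pumping lemma, so L is not regular.

0^{p+k} 1^{p+1}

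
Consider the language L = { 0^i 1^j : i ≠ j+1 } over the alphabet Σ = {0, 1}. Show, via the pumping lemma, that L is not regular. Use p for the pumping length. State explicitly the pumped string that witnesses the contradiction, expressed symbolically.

Assume L is regular. Let p be the pumping length given by the pumping lemma.
Choose w = 0^p 1^{p+p!-1}. Since p ≠ (p+p!-1)+1 = p+p!, w ∈ L; and |w| ≥ p.
The pumping lemma gives a decomposition w = xyz where |xy| ≤ p and y is nonempty.
Because |xy| ≤ p and w begins with p copies of 0, we have y = 0^k with 1 ≤ k ≤ p.
Since 1 ≤ k ≤ p, k divides p!; set t = 1 + p!/k. Then xy^t z has p + (p!/k)·k = p + p! copies of 0. Now the 0-count is p+p! and (1-count)+1 = (p+p!-1)+1 = p+p!, so i ≠ j+1 fails. So xy^t z = 0^{p+p!} 1^{p+p!-1} ∉ L.
Contradiction. Therefore L is not regular.

0^{p+p!} 1^{p+p!-1}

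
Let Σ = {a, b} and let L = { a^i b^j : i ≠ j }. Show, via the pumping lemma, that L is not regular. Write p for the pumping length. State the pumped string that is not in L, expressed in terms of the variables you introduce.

a^{p+p!} b^{p+p!}

Assume L is regular. Let p be the pumping length given by the pumping lemma.
Choose w = a^p b^{p+p!}. Since p ≠ p+p!, w ∈ L; and |w| ≥ p.
By the pumping lemma, w = xyz with |xy| ≤ p and y is nonempty.
Since the first p symbols of w are all a's and |xy| ≤ p, y lies entirely in the leading a-block: y = a^k for some k with 1 ≤ k ≤ p.
Since 1 ≤ k ≤ p, k divides p!; set t = 1 + p!/k. Then xy^t z has p + (p!/k)·k = p + p! copies of a. Now the a-count equals the b-count, so i ≠ j fails. So xy^t z = a^{p+p!} b^{p+p!} ∉ L.
This is a contradiction; hence L is not regular.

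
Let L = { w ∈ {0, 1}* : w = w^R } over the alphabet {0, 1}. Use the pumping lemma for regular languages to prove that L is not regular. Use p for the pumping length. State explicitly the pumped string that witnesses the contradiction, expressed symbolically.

Assume L is regular; let p be its pumping constant.
Take w = 0^p 1 0^p, a palindrome of length 2p+1 ≥ p.
By the pumping lemma, w = xyz with |xy| ≤ p and y is nonempty.
Since the first p symbols of w are all 0's and |xy| ≤ p, y lies entirely in the leading 0-block: y = 0^k for some k with 1 ≤ k ≤ p.
Pump with i = 2: xy^2z = 0^{p+k} 1 0^p. Its reverse is 0^p 1 0^{p+k}, which differs from xy^2z since k ≥ 1. So xy^2z is not a palindrome and xy^2z ∉ L.
This contradicts the pumping lemma, so L is not regular.

0^{p+k} 1 0^p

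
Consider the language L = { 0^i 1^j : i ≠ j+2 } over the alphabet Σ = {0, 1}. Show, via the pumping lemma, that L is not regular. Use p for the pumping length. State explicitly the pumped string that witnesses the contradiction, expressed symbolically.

Suppose for contradiction that L is regular, and let p be the pumping length.
Choose w = 0^p 1^{p+p!-2}. Since p ≠ (p+p!-2)+2 = p+p!, w ∈ L; and |w| ≥ p.
The pumping lemma gives a decomposition w = xyz where |xy| ≤ p and |y| ≥ 1.
Since the first p symbols of w are all 0's and |xy| ≤ p, y lies entirely in the leading 0-block: y = 0^k for some k with 1 ≤ k ≤ p.
Since 1 ≤ k ≤ p, k divides p!; set t = 1 + p!/k. Then xy^t z has p + (p!/k)·k = p + p! copies of 0. Now the 0-count is p+p! and (1-count)+2 = (p+p!-2)+2 = p+p!, so i ≠ j+2 fails. So xy^t z = 0^{p+p!} 1^{p+p!-2} ∉ L.
Contradiction. Therefore L is not regular.

0^{p+p!} 1^{p+p!-2}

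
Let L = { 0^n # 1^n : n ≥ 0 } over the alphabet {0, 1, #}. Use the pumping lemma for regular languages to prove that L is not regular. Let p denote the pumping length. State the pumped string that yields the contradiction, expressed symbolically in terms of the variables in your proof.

Assume L is regular. Let p be the pumping length given by the pumping lemma.
Take w = 0^p # 1^p ∈ L with |w| = 2p+1 ≥ p.
The pumping lemma gives a decomposition w = xyz where |xy| ≤ p and |y| > 0.
The first p characters of w are 0's, so xy (and hence y) consists only of 0's. Write y = 0^k, 1 ≤ k ≤ p.
Pump with i = 2: xy^2z = 0^{p+k} # 1^p, which would require p+k = p. But k ≥ 1, so xy^2z ∉ L.
This is a contradiction; hence L is not regular.

0^{p+k} # 1^p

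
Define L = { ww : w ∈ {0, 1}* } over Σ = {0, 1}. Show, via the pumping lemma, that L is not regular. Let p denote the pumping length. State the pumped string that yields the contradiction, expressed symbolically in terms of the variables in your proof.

0^{p+k} 1^p 0^p 1^p

Toward a contradiction, assume L is regular with pumping length p.
Take w = 0^p 1^p 0^p 1^p = uu where u = 0^p1^p; then w ∈ L and |w| = 4p ≥ p.
By the pumping lemma, w = xyz with |xy| ≤ p and |y| > 0.
Because |xy| ≤ p and w begins with p copies of 0, we have y = 0^k with 1 ≤ k ≤ p.
Pump with i = 2: xy^2z = 0^{p+k} 1^p 0^p 1^p, of length 4p+k. Suppose this equals vv. The string starts with 0 and ends with 1, so v does too; thus the boundary between the two copies of v is a 1→0 transition. There is exactly one such transition, at position 2p+k, so |v| = 2p+k and |vv| = 4p+2k ≠ 4p+k since k ≥ 1. So xy^2z ∉ L.
This is a contradiction; hence L is not regular.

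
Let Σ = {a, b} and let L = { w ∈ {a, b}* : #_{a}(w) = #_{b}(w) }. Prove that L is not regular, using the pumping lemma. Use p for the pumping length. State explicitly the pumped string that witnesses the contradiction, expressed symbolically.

Assume L is regular; let p be its pumping constant.
Choose w = a^p b^p ∈ L with |w| = 2p ≥ p.
The pumping lemma gives a decomposition w = xyz where |xy| ≤ p and |y| ≥ 1.
Because |xy| ≤ p and w begins with p copies of a, we have y = a^k with 1 ≤ k ≤ p.
Pump with i = 2: xy^2z = a^{p+k} b^p has p+k occurrences of a but only p of b. Since k ≥ 1 the counts differ, so xy^2z ∉ L.
This is a contradiction; hence L is not regular.

a^{p+k} b^p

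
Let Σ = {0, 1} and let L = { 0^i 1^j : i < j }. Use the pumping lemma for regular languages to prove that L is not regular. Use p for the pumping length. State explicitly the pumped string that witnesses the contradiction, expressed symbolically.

0^{p+k} 1^{p+1}

Toward a contradiction, assume L is regular with pumping length p.
Choose w = 0^p 1^{p+1} ∈ L, with |w| = 2p+1 ≥ p.
The pumping lemma gives a decomposition w = xyz where |xy| ≤ p and |y| > 0.
Since the first p symbols of w are all 0's and |xy| ≤ p, y lies entirely in the leading 0-block: y = 0^k for some k with 1 ≤ k ≤ p.
Consider xy^2z = 0^{p+k} 1^{p+1}. Since k ≥ 1, the 0-count p+k is at least p+1, so i < j fails; thus xy^2z ∉ L.
This contradicts the pumping lemma, so L is not regular.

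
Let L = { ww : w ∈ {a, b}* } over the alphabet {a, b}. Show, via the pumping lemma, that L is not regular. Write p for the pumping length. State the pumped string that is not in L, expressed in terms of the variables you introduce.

a^{p+k} b^p a^p b^p

Assume L is regular; let p be its pumping constant.
Take w = a^p b^p a^p b^p = uu where u = a^pb^p; then w ∈ L and |w| = 4p ≥ p.
Write w = xyz as guaranteed by the lemma, with |xy| ≤ p and |y| ≥ 1.
The first p characters of w are a's, so xy (and hence y) consists only of a's. Write y = a^k, 1 ≤ k ≤ p.
Pump with i = 2: xy^2z = a^{p+k} b^p a^p b^p, of length 4p+k. Suppose this equals vv. The string starts with a and ends with b, so v does too; thus the boundary between the two copies of v is a b→a transition. There is exactly one such transition, at position 2p+k, so |v| = 2p+k and |vv| = 4p+2k ≠ 4p+k since k ≥ 1. So xy^2z ∉ L.
This contradicts the pumping lemma, so L is not regular.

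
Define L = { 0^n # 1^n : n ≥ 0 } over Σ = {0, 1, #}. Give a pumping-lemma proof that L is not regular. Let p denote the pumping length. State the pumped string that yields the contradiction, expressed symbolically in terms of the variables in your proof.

0^{p+k} # 1^p

Suppose for contradiction that L is regular, and let p be the pumping length.
Take w = 0^p # 1^p ∈ L with |w| = 2p+1 ≥ p.
The pumping lemma gives a decomposition w = xyz where |xy| ≤ p and |y| > 0.
The first p characters of w are 0's, so xy (and hence y) consists only of 0's. Write y = 0^k, 1 ≤ k ≤ p.
Pump with i = 2: xy^2z = 0^{p+k} # 1^p, which would require p+k = p. But k ≥ 1, so xy^2z ∉ L.
Contradiction. Therefore L is not regular.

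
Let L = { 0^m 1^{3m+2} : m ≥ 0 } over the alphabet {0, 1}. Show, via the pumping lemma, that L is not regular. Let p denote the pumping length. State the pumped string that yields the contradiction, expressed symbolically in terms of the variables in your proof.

0^{p+k} 1^{3p+2}

Suppose for contradiction that L is regular, and let p be the pumping length.
Let w = 0^p 1^{3p+2} ∈ L; note |w| = 4p+2 ≥ p.
The pumping lemma gives a decomposition w = xyz where |xy| ≤ p and |y| > 0.
Because |xy| ≤ p and w begins with p copies of 0, we have y = 0^k with 1 ≤ k ≤ p.
Pump with i = 2: xy^2z = 0^{p+k} 1^{3p+2}. For this to lie in L we would need 3p+2 = 3(p+k)+2, which forces k = 0. But k ≥ 1, so xy^2z ∉ L.
This is a contradiction; hence L is not regular.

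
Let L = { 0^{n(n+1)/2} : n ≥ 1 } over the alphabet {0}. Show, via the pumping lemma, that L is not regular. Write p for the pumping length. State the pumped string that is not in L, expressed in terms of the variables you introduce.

Assume L is regular. Let p be the pumping length given by the pumping lemma.
Take w = 0^{p(p+1)/2} ∈ L with |w| = p(p+1)/2 ≥ p.
Write w = xyz as guaranteed by the lemma, with |xy| ≤ p and |y| ≥ 1.
Then y = 0^k for some k with 1 ≤ k ≤ p.
Pump with i = 2: xy^2z = 0^{p(p+1)/2+k}. Since 1 ≤ k ≤ p, p(p+1)/2 < p(p+1)/2+k ≤ p(p+1)/2+p < (p+1)(p+2)/2, so p(p+1)/2+k is strictly between consecutive triangular numbers. So xy^2z ∉ L.
Contradiction. Therefore L is not regular.

0^{p(p+1)/2+k}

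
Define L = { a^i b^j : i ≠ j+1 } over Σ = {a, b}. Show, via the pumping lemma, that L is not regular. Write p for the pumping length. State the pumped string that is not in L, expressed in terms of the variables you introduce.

Toward a contradiction, assume L is regular with pumping length p.
Choose w = a^p b^{p+p!-1}. Since p ≠ (p+p!-1)+1 = p+p!, w ∈ L; and |w| ≥ p.
Write w = xyz as guaranteed by the lemma, with |xy| ≤ p and |y| > 0.
Since the first p symbols of w are all a's and |xy| ≤ p, y lies entirely in the leading a-block: y = a^k for some k with 1 ≤ k ≤ p.
Since 1 ≤ k ≤ p, k divides p!; set t = 1 + p!/k. Then xy^t z has p + (p!/k)·k = p + p! copies of a. Now the a-count is p+p! and (b-count)+1 = (p+p!-1)+1 = p+p!, so i ≠ j+1 fails. So xy^t z = a^{p+p!} b^{p+p!-1} ∉ L.
This contradicts the pumping lemma, so L is not regular.

a^{p+p!} b^{p+p!-1}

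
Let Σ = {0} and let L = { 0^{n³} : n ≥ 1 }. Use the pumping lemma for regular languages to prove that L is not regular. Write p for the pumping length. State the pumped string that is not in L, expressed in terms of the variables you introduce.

0^{p³+k}

Assume L is regular; let p be its pumping constant.
Take w = 0^{p³} ∈ L with |w| = p³ ≥ p.
Write w = xyz as guaranteed by the lemma, with |xy| ≤ p and |y| > 0.
Then y = 0^k for some k with 1 ≤ k ≤ p.
Pump with i = 2: xy^2z = 0^{p³+k}. Since 1 ≤ k ≤ p, p³ < p³+k ≤ p³+p < p³+3p²+3p+1 = (p+1)³, so p³+k is not a perfect cube. So xy^2z ∉ L.
This contradicts the pumping lemma, so L is not regular.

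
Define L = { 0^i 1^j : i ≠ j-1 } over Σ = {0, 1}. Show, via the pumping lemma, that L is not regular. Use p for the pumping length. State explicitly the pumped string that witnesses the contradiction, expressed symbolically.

0^{p+p!} 1^{p+p!+1}

Toward a contradiction, assume L is regular with pumping length p.
Choose w = 0^p 1^{p+p!+1}. Since p ≠ (p+p!+1)-1 = p+p!, w ∈ L; and |w| ≥ p.
Write w = xyz as guaranteed by the lemma, with |xy| ≤ p and y is nonempty.
Since the first p symbols of w are all 0's and |xy| ≤ p, y lies entirely in the leading 0-block: y = 0^k for some k with 1 ≤ k ≤ p.
Since 1 ≤ k ≤ p, k divides p!; set t = 1 + p!/k. Then xy^t z has p + (p!/k)·k = p + p! copies of 0. Now the 0-count is p+p! and (1-count)-1 = (p+p!+1)-1 = p+p!, so i ≠ j-1 fails. So xy^t z = 0^{p+p!} 1^{p+p!+1} ∉ L.
This is a contradiction; hence L is not regular.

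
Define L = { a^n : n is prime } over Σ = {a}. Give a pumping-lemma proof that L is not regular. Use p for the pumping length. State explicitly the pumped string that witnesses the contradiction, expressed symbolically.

Suppose for contradiction that L is regular, and let p be the pumping length.
Let q be a prime with q ≥ p+2 (infinitely many primes exist), and take w = a^q ∈ L with |w| = q ≥ p.
By the pumping lemma, w = xyz with |xy| ≤ p and |y| ≥ 1.
Then y = a^k for some k with 1 ≤ k ≤ p.
Since 1 ≤ k ≤ p, |xz| = q-k. Pump with i = q+1: |xy^{q+1}z| = (q-k)+(q+1)k = q+qk = q(1+k), which is composite (both factors ≥ 2). So xy^{q+1}z = a^{q(1+k)} ∉ L.
This is a contradiction; hence L is not regular.

a^{q(1+k)}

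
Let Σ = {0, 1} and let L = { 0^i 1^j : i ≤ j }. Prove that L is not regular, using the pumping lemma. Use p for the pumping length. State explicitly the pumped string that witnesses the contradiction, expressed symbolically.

0^{p+k} 1^p

Assume L is regular; let p be its pumping constant.
Choose w = 0^p 1^p ∈ L, with |w| = 2p ≥ p.
The pumping lemma gives a decomposition w = xyz where |xy| ≤ p and |y| > 0.
Because |xy| ≤ p and w begins with p copies of 0, we have y = 0^k with 1 ≤ k ≤ p.
Consider xy^2z = 0^{p+k} 1^p. Since k ≥ 1, the 0-count p+k exceeds the 1-count p, so i ≤ j fails; thus xy^2z ∉ L.
This is a contradiction; hence L is not regular.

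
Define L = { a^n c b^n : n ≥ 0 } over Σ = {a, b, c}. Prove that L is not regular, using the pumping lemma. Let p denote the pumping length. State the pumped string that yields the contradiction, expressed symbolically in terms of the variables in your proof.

Assume L is regular. Let p be the pumping length given by the pumping lemma.
Take w = a^p c b^p ∈ L with |w| = 2p+1 ≥ p.
By the pumping lemma, w = xyz with |xy| ≤ p and y is nonempty.
Since the first p symbols of w are all a's and |xy| ≤ p, y lies entirely in the leading a-block: y = a^k for some k with 1 ≤ k ≤ p.
Pump with i = 2: xy^2z = a^{p+k} c b^p, which would require p+k = p. But k ≥ 1, so xy^2z ∉ L.
This contradicts the pumping lemma, so L is not regular.

a^{p+k} c b^p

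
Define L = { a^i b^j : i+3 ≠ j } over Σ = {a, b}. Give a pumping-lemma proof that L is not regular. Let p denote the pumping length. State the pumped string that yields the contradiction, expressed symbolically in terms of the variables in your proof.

Toward a contradiction, assume L is regular with pumping length p.
Choose w = a^p b^{p+p!+3}. Since p ≠ (p+p!+3)-3 = p+p!, w ∈ L; and |w| ≥ p.
By the pumping lemma, w = xyz with |xy| ≤ p and y is nonempty.
Since the first p symbols of w are all a's and |xy| ≤ p, y lies entirely in the leading a-block: y = a^k for some k with 1 ≤ k ≤ p.
Since 1 ≤ k ≤ p, k divides p!; set t = 1 + p!/k. Then xy^t z has p + (p!/k)·k = p + p! copies of a. Now the a-count is p+p! and (b-count)-3 = (p+p!+3)-3 = p+p!, so i+3 ≠ j fails. So xy^t z = a^{p+p!} b^{p+p!+3} ∉ L.
This contradicts the pumping lemma, so L is not regular.

a^{p+p!} b^{p+p!+3}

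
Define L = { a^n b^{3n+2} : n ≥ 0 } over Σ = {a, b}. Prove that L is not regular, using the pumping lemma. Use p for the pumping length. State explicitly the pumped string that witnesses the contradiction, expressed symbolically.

Assume L is regular. Let p be the pumping length given by the pumping lemma.
Choose w = a^p b^{3p+2}, which is in L with |w| = 4p+2 ≥ p.
By the pumping lemma, w = xyz with |xy| ≤ p and |y| ≥ 1.
Since the first p symbols of w are all a's and |xy| ≤ p, y lies entirely in the leading a-block: y = a^k for some k with 1 ≤ k ≤ p.
Pump with i = 2: xy^2z = a^{p+k} b^{3p+2}. For this to lie in L we would need 3p+2 = 3(p+k)+2, which forces k = 0. But k ≥ 1, so xy^2z ∉ L.
Contradiction. Therefore L is not regular.

a^{p+k} b^{3p+2}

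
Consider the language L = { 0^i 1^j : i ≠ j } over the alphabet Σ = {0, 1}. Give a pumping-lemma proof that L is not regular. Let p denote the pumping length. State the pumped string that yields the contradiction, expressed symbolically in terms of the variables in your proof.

0^{p+p!} 1^{p+p!}

Assume L is regular; let p be its pumping constant.
Choose w = 0^p 1^{p+p!}. Since p ≠ p+p!, w ∈ L; and |w| ≥ p.
Write w = xyz as guaranteed by the lemma, with |xy| ≤ p and |y| ≥ 1.
The first p characters of w are 0's, so xy (and hence y) consists only of 0's. Write y = 0^k, 1 ≤ k ≤ p.
Since 1 ≤ k ≤ p, k divides p!; set t = 1 + p!/k. Then xy^t z has p + (p!/k)·k = p + p! copies of 0. Now the 0-count equals the 1-count, so i ≠ j fails. So xy^t z = 0^{p+p!} 1^{p+p!} ∉ L.
This contradicts the pumping lemma, so L is not regular.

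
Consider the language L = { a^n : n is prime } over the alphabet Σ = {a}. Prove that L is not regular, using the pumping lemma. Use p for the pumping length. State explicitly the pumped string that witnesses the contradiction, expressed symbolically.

a^{q(1+k)}

Toward a contradiction, assume L is regular with pumping length p.
Let q be a prime with q ≥ p+2 (infinitely many primes exist), and take w = a^q ∈ L with |w| = q ≥ p.
The pumping lemma gives a decomposition w = xyz where |xy| ≤ p and y is nonempty.
Then y = a^k for some k with 1 ≤ k ≤ p.
Since 1 ≤ k ≤ p, |xz| = q-k. Pump with i = q+1: |xy^{q+1}z| = (q-k)+(q+1)k = q+qk = q(1+k), which is composite (both factors ≥ 2). So xy^{q+1}z = a^{q(1+k)} ∉ L.
This is a contradiction; hence L is not regular.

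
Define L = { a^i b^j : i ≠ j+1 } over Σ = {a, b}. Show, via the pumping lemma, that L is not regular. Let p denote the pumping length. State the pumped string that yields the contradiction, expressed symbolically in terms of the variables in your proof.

Assume L is regular; let p be its pumping constant.
Choose w = a^p b^{p+p!-1}. Since p ≠ (p+p!-1)+1 = p+p!, w ∈ L; and |w| ≥ p.
Write w = xyz as guaranteed by the lemma, with |xy| ≤ p and |y| ≥ 1.
The first p characters of w are a's, so xy (and hence y) consists only of a's. Write y = a^k, 1 ≤ k ≤ p.
Since 1 ≤ k ≤ p, k divides p!; set t = 1 + p!/k. Then xy^t z has p + (p!/k)·k = p + p! copies of a. Now the a-count is p+p! and (b-count)+1 = (p+p!-1)+1 = p+p!, so i ≠ j+1 fails. So xy^t z = a^{p+p!} b^{p+p!-1} ∉ L.
This is a contradiction; hence L is not regular.

a^{p+p!} b^{p+p!-1}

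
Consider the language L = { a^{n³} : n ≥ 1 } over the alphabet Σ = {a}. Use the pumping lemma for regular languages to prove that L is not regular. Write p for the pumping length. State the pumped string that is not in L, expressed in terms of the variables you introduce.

a^{p³+k}

Assume L is regular. Let p be the pumping length given by the pumping lemma.
Take w = a^{p³} ∈ L with |w| = p³ ≥ p.
The pumping lemma gives a decomposition w = xyz where |xy| ≤ p and |y| ≥ 1.
Then y = a^k for some k with 1 ≤ k ≤ p.
Pump with i = 2: xy^2z = a^{p³+k}. Since 1 ≤ k ≤ p, p³ < p³+k ≤ p³+p < p³+3p²+3p+1 = (p+1)³, so p³+k is not a perfect cube. So xy^2z ∉ L.
Contradiction. Therefore L is not regular.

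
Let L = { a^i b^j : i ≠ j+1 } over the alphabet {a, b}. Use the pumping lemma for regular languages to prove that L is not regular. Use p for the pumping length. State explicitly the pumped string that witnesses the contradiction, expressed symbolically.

Assume L is regular; let p be its pumping constant.
Choose w = a^p b^{p+p!-1}. Since p ≠ (p+p!-1)+1 = p+p!, w ∈ L; and |w| ≥ p.
The pumping lemma gives a decomposition w = xyz where |xy| ≤ p and y is nonempty.
Because |xy| ≤ p and w begins with p copies of a, we have y = a^k with 1 ≤ k ≤ p.
Since 1 ≤ k ≤ p, k divides p!; set t = 1 + p!/k. Then xy^t z has p + (p!/k)·k = p + p! copies of a. Now the a-count is p+p! and (b-count)+1 = (p+p!-1)+1 = p+p!, so i ≠ j+1 fails. So xy^t z = a^{p+p!} b^{p+p!-1} ∉ L.
This contradicts the pumping lemma, so L is not regular.

a^{p+p!} b^{p+p!-1}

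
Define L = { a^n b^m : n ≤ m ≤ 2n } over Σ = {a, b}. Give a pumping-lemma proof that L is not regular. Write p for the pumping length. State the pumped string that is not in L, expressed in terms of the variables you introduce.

Toward a contradiction, assume L is regular with pumping length p.
Take w = a^p b^p ∈ L (since p ≤ p ≤ 2p), with |w| = 2p ≥ p.
Write w = xyz as guaranteed by the lemma, with |xy| ≤ p and |y| > 0.
The first p characters of w are a's, so xy (and hence y) consists only of a's. Write y = a^k, 1 ≤ k ≤ p.
Pump with i = 2: xy^2z = a^{p+k} b^p. Now n = p+k > p = m, so the condition n ≤ m fails. Thus xy^2z ∉ L.
This is a contradiction; hence L is not regular.

a^{p+k} b^p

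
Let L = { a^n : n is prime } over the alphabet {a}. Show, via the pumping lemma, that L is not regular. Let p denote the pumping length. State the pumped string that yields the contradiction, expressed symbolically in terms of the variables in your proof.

a^{q(1+k)}

Suppose for contradiction that L is regular, and let p be the pumping length.
Let q be a prime with q ≥ p+2 (infinitely many primes exist), and take w = a^q ∈ L with |w| = q ≥ p.
Write w = xyz as guaranteed by the lemma, with |xy| ≤ p and y is nonempty.
Then y = a^k for some k with 1 ≤ k ≤ p.
Since 1 ≤ k ≤ p, |xz| = q-k. Pump with i = q+1: |xy^{q+1}z| = (q-k)+(q+1)k = q+qk = q(1+k), which is composite (both factors ≥ 2). So xy^{q+1}z = a^{q(1+k)} ∉ L.
This contradicts the pumping lemma, so L is not regular.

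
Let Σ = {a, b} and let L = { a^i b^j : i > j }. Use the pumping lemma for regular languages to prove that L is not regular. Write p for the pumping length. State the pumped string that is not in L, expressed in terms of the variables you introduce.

Assume L is regular; let p be its pumping constant.
Choose w = a^{p+1} b^p ∈ L, with |w| = 2p+1 ≥ p.
Write w = xyz as guaranteed by the lemma, with |xy| ≤ p and y is nonempty.
Since the first p symbols of w are all a's and |xy| ≤ p, y lies entirely in the leading a-block: y = a^k for some k with 1 ≤ k ≤ p.
Consider xy^0z = xz = a^{p+1-k} b^p. Since k ≥ 1, the a-count p+1-k is at most p, so i > j fails; thus xz ∉ L.
This contradicts the pumping lemma, so L is not regular.

a^{p+1-k} b^p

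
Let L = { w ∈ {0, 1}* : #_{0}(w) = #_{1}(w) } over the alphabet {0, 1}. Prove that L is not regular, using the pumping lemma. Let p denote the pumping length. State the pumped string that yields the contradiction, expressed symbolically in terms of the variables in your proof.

Assume L is regular. Let p be the pumping length given by the pumping lemma.
Choose w = 0^p 1^p ∈ L with |w| = 2p ≥ p.
Write w = xyz as guaranteed by the lemma, with |xy| ≤ p and |y| > 0.
The first p characters of w are 0's, so xy (and hence y) consists only of 0's. Write y = 0^k, 1 ≤ k ≤ p.
Pump with i = 2: xy^2z = 0^{p+k} 1^p has p+k occurrences of 0 but only p of 1. Since k ≥ 1 the counts differ, so xy^2z ∉ L.
This contradicts the pumping lemma, so L is not regular.

0^{p+k} 1^p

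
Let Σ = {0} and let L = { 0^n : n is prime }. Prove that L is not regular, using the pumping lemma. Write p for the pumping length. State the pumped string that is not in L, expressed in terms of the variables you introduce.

0^{q(1+k)}

Suppose for contradiction that L is regular, and let p be the pumping length.
Let q be a prime with q ≥ p+2 (infinitely many primes exist), and take w = 0^q ∈ L with |w| = q ≥ p.
Write w = xyz as guaranteed by the lemma, with |xy| ≤ p and |y| > 0.
Then y = 0^k for some k with 1 ≤ k ≤ p.
Since 1 ≤ k ≤ p, |xz| = q-k. Pump with i = q+1: |xy^{q+1}z| = (q-k)+(q+1)k = q+qk = q(1+k), which is composite (both factors ≥ 2). So xy^{q+1}z = 0^{q(1+k)} ∉ L.
This is a contradiction; hence L is not regular.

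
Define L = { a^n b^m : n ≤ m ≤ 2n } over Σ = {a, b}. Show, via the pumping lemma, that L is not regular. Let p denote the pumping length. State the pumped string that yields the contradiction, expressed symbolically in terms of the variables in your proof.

a^{p+k} b^p

Assume L is regular. Let p be the pumping length given by the pumping lemma.
Take w = a^p b^p ∈ L (since p ≤ p ≤ 2p), with |w| = 2p ≥ p.
The pumping lemma gives a decomposition w = xyz where |xy| ≤ p and y is nonempty.
Because |xy| ≤ p and w begins with p copies of a, we have y = a^k with 1 ≤ k ≤ p.
Pump with i = 2: xy^2z = a^{p+k} b^p. Now n = p+k > p = m, so the condition n ≤ m fails. Thus xy^2z ∉ L.
This is a contradiction; hence L is not regular.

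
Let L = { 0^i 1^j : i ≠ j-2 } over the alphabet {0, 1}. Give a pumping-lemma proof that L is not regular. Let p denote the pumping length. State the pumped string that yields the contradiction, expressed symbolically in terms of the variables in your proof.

Suppose for contradiction that L is regular, and let p be the pumping length.
Choose w = 0^p 1^{p+p!+2}. Since p ≠ (p+p!+2)-2 = p+p!, w ∈ L; and |w| ≥ p.
Write w = xyz as guaranteed by the lemma, with |xy| ≤ p and |y| > 0.
Since the first p symbols of w are all 0's and |xy| ≤ p, y lies entirely in the leading 0-block: y = 0^k for some k with 1 ≤ k ≤ p.
Since 1 ≤ k ≤ p, k divides p!; set t = 1 + p!/k. Then xy^t z has p + (p!/k)·k = p + p! copies of 0. Now the 0-count is p+p! and (1-count)-2 = (p+p!+2)-2 = p+p!, so i ≠ j-2 fails. So xy^t z = 0^{p+p!} 1^{p+p!+2} ∉ L.
Contradiction. Therefore L is not regular.

0^{p+p!} 1^{p+p!+2}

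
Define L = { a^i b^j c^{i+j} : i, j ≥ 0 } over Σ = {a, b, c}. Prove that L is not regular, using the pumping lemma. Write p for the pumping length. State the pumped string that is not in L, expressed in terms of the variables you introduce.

a^{p+k} b^p c^{2p}

Assume L is regular; let p be its pumping constant.
Take w = a^p b^p c^{2p} ∈ L (with i=j=p, i+j=2p), |w| = 4p ≥ p.
Write w = xyz as guaranteed by the lemma, with |xy| ≤ p and y is nonempty.
Because |xy| ≤ p and w begins with p copies of a, we have y = a^k with 1 ≤ k ≤ p.
Consider xy^2z = a^{p+k} b^p c^{2p}. Now the a- and b-counts sum to 2p+k, but the c-count is 2p ≠ 2p+k. So xy^2z ∉ L.
This contradicts the pumping lemma, so L is not regular.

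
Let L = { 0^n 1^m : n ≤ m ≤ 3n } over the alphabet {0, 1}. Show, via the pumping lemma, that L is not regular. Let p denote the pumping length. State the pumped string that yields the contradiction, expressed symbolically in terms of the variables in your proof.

0^{p+k} 1^p

Toward a contradiction, assume L is regular with pumping length p.
Take w = 0^p 1^p ∈ L (since p ≤ p ≤ 3p), with |w| = 2p ≥ p.
The pumping lemma gives a decomposition w = xyz where |xy| ≤ p and |y| > 0.
Because |xy| ≤ p and w begins with p copies of 0, we have y = 0^k with 1 ≤ k ≤ p.
Pump with i = 2: xy^2z = 0^{p+k} 1^p. Now n = p+k > p = m, so the condition n ≤ m fails. Thus xy^2z ∉ L.
This is a contradiction; hence L is not regular.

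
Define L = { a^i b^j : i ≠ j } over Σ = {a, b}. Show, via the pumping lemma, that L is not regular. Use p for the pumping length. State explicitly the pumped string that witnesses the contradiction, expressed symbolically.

Suppose for contradiction that L is regular, and let p be the pumping length.
Choose w = a^p b^{p+p!}. Since p ≠ p+p!, w ∈ L; and |w| ≥ p.
The pumping lemma gives a decomposition w = xyz where |xy| ≤ p and y is nonempty.
The first p characters of w are a's, so xy (and hence y) consists only of a's. Write y = a^k, 1 ≤ k ≤ p.
Since 1 ≤ k ≤ p, k divides p!; set t = 1 + p!/k. Then xy^t z has p + (p!/k)·k = p + p! copies of a. Now the a-count equals the b-count, so i ≠ j fails. So xy^t z = a^{p+p!} b^{p+p!} ∉ L.
Contradiction. Therefore L is not regular.

a^{p+p!} b^{p+p!}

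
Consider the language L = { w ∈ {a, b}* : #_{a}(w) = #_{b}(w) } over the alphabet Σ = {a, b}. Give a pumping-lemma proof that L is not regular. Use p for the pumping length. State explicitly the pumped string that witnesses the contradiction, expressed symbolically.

Assume L is regular; let p be its pumping constant.
Choose w = a^p b^p ∈ L with |w| = 2p ≥ p.
The pumping lemma gives a decomposition w = xyz where |xy| ≤ p and y is nonempty.
Because |xy| ≤ p and w begins with p copies of a, we have y = a^k with 1 ≤ k ≤ p.
Pump with i = 2: xy^2z = a^{p+k} b^p has p+k occurrences of a but only p of b. Since k ≥ 1 the counts differ, so xy^2z ∉ L.
This contradicts the pumping lemma, so L is not regular.

a^{p+k} b^p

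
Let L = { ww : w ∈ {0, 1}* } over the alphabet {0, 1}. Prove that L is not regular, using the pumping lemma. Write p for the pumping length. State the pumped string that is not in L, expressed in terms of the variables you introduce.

Toward a contradiction, assume L is regular with pumping length p.
Take w = 0^p 1^p 0^p 1^p = uu where u = 0^p1^p; then w ∈ L and |w| = 4p ≥ p.
By the pumping lemma, w = xyz with |xy| ≤ p and |y| > 0.
The first p characters of w are 0's, so xy (and hence y) consists only of 0's. Write y = 0^k, 1 ≤ k ≤ p.
Pump with i = 2: xy^2z = 0^{p+k} 1^p 0^p 1^p, of length 4p+k. Suppose this equals vv. The string starts with 0 and ends with 1, so v does too; thus the boundary between the two copies of v is a 1→0 transition. There is exactly one such transition, at position 2p+k, so |v| = 2p+k and |vv| = 4p+2k ≠ 4p+k since k ≥ 1. So xy^2z ∉ L.
Contradiction. Therefore L is not regular.

0^{p+k} 1^p 0^p 1^p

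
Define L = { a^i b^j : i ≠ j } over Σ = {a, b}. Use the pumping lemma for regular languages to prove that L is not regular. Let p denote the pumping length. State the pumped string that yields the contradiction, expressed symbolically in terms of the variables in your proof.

a^{p+p!} b^{p+p!}

Suppose for contradiction that L is regular, and let p be the pumping length.
Choose w = a^p b^{p+p!}. Since p ≠ p+p!, w ∈ L; and |w| ≥ p.
By the pumping lemma, w = xyz with |xy| ≤ p and |y| ≥ 1.
The first p characters of w are a's, so xy (and hence y) consists only of a's. Write y = a^k, 1 ≤ k ≤ p.
Since 1 ≤ k ≤ p, k divides p!; set t = 1 + p!/k. Then xy^t z has p + (p!/k)·k = p + p! copies of a. Now the a-count equals the b-count, so i ≠ j fails. So xy^t z = a^{p+p!} b^{p+p!} ∉ L.
This is a contradiction; hence L is not regular.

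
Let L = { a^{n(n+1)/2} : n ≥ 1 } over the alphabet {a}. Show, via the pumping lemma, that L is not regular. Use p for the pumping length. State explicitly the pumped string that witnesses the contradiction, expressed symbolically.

a^{p(p+1)/2+k}

Suppose for contradiction that L is regular, and let p be the pumping length.
Take w = a^{p(p+1)/2} ∈ L with |w| = p(p+1)/2 ≥ p.
By the pumping lemma, w = xyz with |xy| ≤ p and y is nonempty.
Then y = a^k for some k with 1 ≤ k ≤ p.
Pump with i = 2: xy^2z = a^{p(p+1)/2+k}. Since 1 ≤ k ≤ p, p(p+1)/2 < p(p+1)/2+k ≤ p(p+1)/2+p < (p+1)(p+2)/2, so p(p+1)/2+k is strictly between consecutive triangular numbers. So xy^2z ∉ L.
Contradiction. Therefore L is not regular.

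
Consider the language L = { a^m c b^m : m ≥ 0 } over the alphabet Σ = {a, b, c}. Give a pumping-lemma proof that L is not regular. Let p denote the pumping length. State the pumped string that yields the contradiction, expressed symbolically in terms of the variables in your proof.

a^{p+k} c b^p

Assume L is regular; let p be its pumping constant.
Take w = a^p c b^p ∈ L with |w| = 2p+1 ≥ p.
By the pumping lemma, w = xyz with |xy| ≤ p and |y| > 0.
Since the first p symbols of w are all a's and |xy| ≤ p, y lies entirely in the leading a-block: y = a^k for some k with 1 ≤ k ≤ p.
Pump with i = 2: xy^2z = a^{p+k} c b^p, which would require p+k = p. But k ≥ 1, so xy^2z ∉ L.
This contradicts the pumping lemma, so L is not regular.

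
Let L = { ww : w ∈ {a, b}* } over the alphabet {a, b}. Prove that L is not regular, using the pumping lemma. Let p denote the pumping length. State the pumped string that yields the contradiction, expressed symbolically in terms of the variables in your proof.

Toward a contradiction, assume L is regular with pumping length p.
Take w = a^p b^p a^p b^p = uu where u = a^pb^p; then w ∈ L and |w| = 4p ≥ p.
The pumping lemma gives a decomposition w = xyz where |xy| ≤ p and y is nonempty.
Because |xy| ≤ p and w begins with p copies of a, we have y = a^k with 1 ≤ k ≤ p.
Pump with i = 2: xy^2z = a^{p+k} b^p a^p b^p, of length 4p+k. Suppose this equals vv. The string starts with a and ends with b, so v does too; thus the boundary between the two copies of v is a b→a transition. There is exactly one such transition, at position 2p+k, so |v| = 2p+k and |vv| = 4p+2k ≠ 4p+k since k ≥ 1. So xy^2z ∉ L.
This contradicts the pumping lemma, so L is not regular.

a^{p+k} b^p a^p b^p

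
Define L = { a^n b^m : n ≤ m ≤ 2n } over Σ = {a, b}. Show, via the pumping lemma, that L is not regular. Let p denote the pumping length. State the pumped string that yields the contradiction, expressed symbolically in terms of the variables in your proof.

Assume L is regular; let p be its pumping constant.
Take w = a^p b^p ∈ L (since p ≤ p ≤ 2p), with |w| = 2p ≥ p.
By the pumping lemma, w = xyz with |xy| ≤ p and y is nonempty.
The first p characters of w are a's, so xy (and hence y) consists only of a's. Write y = a^k, 1 ≤ k ≤ p.
Pump with i = 2: xy^2z = a^{p+k} b^p. Now n = p+k > p = m, so the condition n ≤ m fails. Thus xy^2z ∉ L.
Contradiction. Therefore L is not regular.

a^{p+k} b^p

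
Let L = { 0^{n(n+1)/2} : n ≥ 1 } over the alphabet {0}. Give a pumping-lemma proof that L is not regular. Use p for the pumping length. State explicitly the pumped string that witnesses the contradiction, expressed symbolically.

Assume L is regular. Let p be the pumping length given by the pumping lemma.
Take w = 0^{p(p+1)/2} ∈ L with |w| = p(p+1)/2 ≥ p.
Write w = xyz as guaranteed by the lemma, with |xy| ≤ p and y is nonempty.
Then y = 0^k for some k with 1 ≤ k ≤ p.
Pump with i = 2: xy^2z = 0^{p(p+1)/2+k}. Since 1 ≤ k ≤ p, p(p+1)/2 < p(p+1)/2+k ≤ p(p+1)/2+p < (p+1)(p+2)/2, so p(p+1)/2+k is strictly between consecutive triangular numbers. So xy^2z ∉ L.
This contradicts the pumping lemma, so L is not regular.

0^{p(p+1)/2+k}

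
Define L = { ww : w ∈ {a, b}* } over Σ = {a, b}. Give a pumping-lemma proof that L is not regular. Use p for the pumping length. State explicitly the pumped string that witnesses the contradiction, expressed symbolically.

Suppose for contradiction that L is regular, and let p be the pumping length.
Take w = a^p b^p a^p b^p = uu where u = a^pb^p; then w ∈ L and |w| = 4p ≥ p.
The pumping lemma gives a decomposition w = xyz where |xy| ≤ p and |y| > 0.
Because |xy| ≤ p and w begins with p copies of a, we have y = a^k with 1 ≤ k ≤ p.
Pump with i = 2: xy^2z = a^{p+k} b^p a^p b^p, of length 4p+k. Suppose this equals vv. The string starts with a and ends with b, so v does too; thus the boundary between the two copies of v is a b→a transition. There is exactly one such transition, at position 2p+k, so |v| = 2p+k and |vv| = 4p+2k ≠ 4p+k since k ≥ 1. So xy^2z ∉ L.
This is a contradiction; hence L is not regular.

a^{p+k} b^p a^p b^p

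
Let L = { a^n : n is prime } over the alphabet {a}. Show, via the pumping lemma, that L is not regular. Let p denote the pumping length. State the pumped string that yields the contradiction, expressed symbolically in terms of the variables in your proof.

a^{q(1+k)}

Assume L is regular; let p be its pumping constant.
Let q be a prime with q ≥ p+2 (infinitely many primes exist), and take w = a^q ∈ L with |w| = q ≥ p.
Write w = xyz as guaranteed by the lemma, with |xy| ≤ p and |y| ≥ 1.
Then y = a^k for some k with 1 ≤ k ≤ p.
Since 1 ≤ k ≤ p, |xz| = q-k. Pump with i = q+1: |xy^{q+1}z| = (q-k)+(q+1)k = q+qk = q(1+k), which is composite (both factors ≥ 2). So xy^{q+1}z = a^{q(1+k)} ∉ L.
Contradiction. Therefore L is not regular.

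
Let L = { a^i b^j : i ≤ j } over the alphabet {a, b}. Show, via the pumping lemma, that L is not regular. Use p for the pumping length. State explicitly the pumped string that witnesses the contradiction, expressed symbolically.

Assume L is regular. Let p be the pumping length given by the pumping lemma.
Choose w = a^p b^p ∈ L, with |w| = 2p ≥ p.
Write w = xyz as guaranteed by the lemma, with |xy| ≤ p and |y| ≥ 1.
Because |xy| ≤ p and w begins with p copies of a, we have y = a^k with 1 ≤ k ≤ p.
Consider xy^2z = a^{p+k} b^p. Since k ≥ 1, the a-count p+k exceeds the b-count p, so i ≤ j fails; thus xy^2z ∉ L.
This is a contradiction; hence L is not regular.

a^{p+k} b^p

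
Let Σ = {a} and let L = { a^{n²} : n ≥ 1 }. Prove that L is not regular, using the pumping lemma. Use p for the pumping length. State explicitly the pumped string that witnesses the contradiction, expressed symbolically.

Assume L is regular. Let p be the pumping length given by the pumping lemma.
Take w = a^{p²} ∈ L with |w| = p² ≥ p.
By the pumping lemma, w = xyz with |xy| ≤ p and |y| > 0.
Then y = a^k for some k with 1 ≤ k ≤ p.
Pump with i = 2: xy^2z = a^{p²+k}. Since 1 ≤ k ≤ p, p² < p²+k ≤ p²+p < (p+1)², so p²+k lies strictly between consecutive squares and is not a perfect square. So xy^2z ∉ L.
This is a contradiction; hence L is not regular.

a^{p²+k}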